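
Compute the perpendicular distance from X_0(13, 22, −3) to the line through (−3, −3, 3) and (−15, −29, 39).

2√97

A direction vector is d = (−12, −26, 36).
AP = (16, 25, −6), and AP × d = (744, −504, −116).
|AP × d|² = 821008 and |d|² = 2116, so the distance is √(821008/2116) = √388 = 2√97.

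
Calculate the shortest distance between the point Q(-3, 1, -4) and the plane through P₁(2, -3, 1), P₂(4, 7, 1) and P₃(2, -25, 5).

1/5

P₁P₂ = (2, 10, 0) and P₁P₃ = (0, -22, 4), so a normal is n = P₁P₂ × P₁P₃ = (40, -8, -44).
Then n·(-3, 1, -4) - 60 = -12.
|n| = √(1600 + 64 + 1936) = 60, so the distance is |-12|/60 = 1/5.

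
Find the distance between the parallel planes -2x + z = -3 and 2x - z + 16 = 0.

19√5/5

Divide the second equation by -1 to match normals: -2x + z = 16.
With common normal n = (-2, 0, 1) (|n| = √5), the distance is |(-3) − 16|/|n| = 19/√5.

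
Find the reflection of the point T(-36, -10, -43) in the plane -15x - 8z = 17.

n = (-15, 0, -8), |n|² = 289, n·T − 17 = 867, so t = 867/289 = 3.
Foot F = T − 3·n = (9, -10, -19); the reflection is 2F − T = (54, -10, 5).

(54, -10, 5)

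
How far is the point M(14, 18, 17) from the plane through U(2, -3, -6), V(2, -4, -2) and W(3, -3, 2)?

11/9

UV = (0, -1, 4) and UW = (1, 0, 8), so a normal is n = UV × UW = (-8, 4, 1).
Then n·(14, 18, 17) - (-34) = 11.
|n| = √(64 + 16 + 1) = 9, so the distance is |11|/9 = 11/9.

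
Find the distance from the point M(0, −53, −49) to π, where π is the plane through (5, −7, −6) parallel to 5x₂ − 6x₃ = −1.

28√61/61

Parallel planes share the normal n = (0, 5, −6); since (5, −7, −6) lies on the plane, its equation is 5x₂ − 6x₃ = 1.
Then n·(0, −53, −49) − 1 = 28.
|n| = √(0 + 25 + 36) = √61, so the distance is |28|/√61 = 28√61/61.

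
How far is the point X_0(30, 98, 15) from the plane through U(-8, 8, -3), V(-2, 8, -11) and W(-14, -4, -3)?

UV = (6, 0, -8) and UW = (-6, -12, 0), so a normal is n = UV × UW = (-96, 48, -72).
Then n·(30, 98, 15) - 1368 = -624.
|n| = √(9216 + 2304 + 5184) = 24√29, so the distance is |-624|/(24√29) = 26√29/29.

26√29/29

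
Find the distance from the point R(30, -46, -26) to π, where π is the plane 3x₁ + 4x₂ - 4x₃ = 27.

17/√41

Normal vector n = (3, 4, -4), and n·(30, -46, -26) - 27 = -17.
|n| = √(9 + 16 + 16) = √41, so the distance is |-17|/√41 = 17√41/41.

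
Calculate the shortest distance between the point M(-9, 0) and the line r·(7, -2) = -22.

41√53/53

The normal to the line is n = (7, -2) with |n| = √53.
|n·M − (-22)| = |-63 − (-22)| = 41, so the distance is 41/√53.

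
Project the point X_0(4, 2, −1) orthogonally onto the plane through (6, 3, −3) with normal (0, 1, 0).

(4, 3, -1)

The perpendicular from X_0 has direction n = (0, 1, 0): r = (4, 2, −1) + λ(0, 1, 0).
Substitute into the plane: n·(X_0 + λn) = 3 gives 2 + 1λ = 3, so λ = 1.
Foot = (4, 2, −1) + 1·(0, 1, 0) = (4, 3, −1).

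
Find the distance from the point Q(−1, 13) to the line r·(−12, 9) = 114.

1

d = |(-12)·(-1) + 9·13 − 114| / √(144 + 81) = |15|/15 = 1.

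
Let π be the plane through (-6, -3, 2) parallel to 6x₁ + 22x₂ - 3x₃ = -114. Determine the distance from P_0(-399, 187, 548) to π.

Parallel planes share the normal n = (6, 22, -3); since (-6, -3, 2) lies on the plane, its equation is 6x₁ + 22x₂ - 3x₃ = -108.
Then n·(-399, 187, 548) - (-108) = 184.
|n| = √(36 + 484 + 9) = 23, so the distance is |184|/23 = 8.

8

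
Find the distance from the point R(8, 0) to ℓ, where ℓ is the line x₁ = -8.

16

d = |1·8 + 0·0 − (-8)| / √(1 + 0) = |16|/1 = 16.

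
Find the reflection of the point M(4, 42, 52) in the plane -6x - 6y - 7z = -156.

(-44, -6, -4)

n = (-6, -6, -7), |n|² = 121, n·M − (-156) = -484, so t = -484/121 = -4.
Foot F = M − (-4)·n = (-20, 18, 24); the reflection is 2F − M = (-44, -6, -4).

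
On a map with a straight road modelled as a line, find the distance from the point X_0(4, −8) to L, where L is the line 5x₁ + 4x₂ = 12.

d = |5·4 + 4·(-8) − 12| / √(25 + 16) = |-24|/√41 = 24/√41.

24√41/41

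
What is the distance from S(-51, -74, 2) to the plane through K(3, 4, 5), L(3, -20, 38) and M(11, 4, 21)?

KL = (0, -24, 33) and KM = (8, 0, 16), so a normal is n = KL × KM = (-384, 264, 192).
Then n·(-51, -74, 2) - 864 = -432.
|n| = √(147456 + 69696 + 36864) = 504, so the distance is |-432|/504 = 6/7.

6/7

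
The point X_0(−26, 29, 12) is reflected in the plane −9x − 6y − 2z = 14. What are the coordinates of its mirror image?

n = (−9, −6, −2), |n|² = 121, n·X_0 − 14 = 22, so t = 22/121 = 2/11.
Foot F = X_0 − (2/11)·n = (−268/11, 331/11, 136/11); the reflection is 2F − X_0 = (−250/11, 343/11, 140/11).

(-250/11, 343/11, 140/11)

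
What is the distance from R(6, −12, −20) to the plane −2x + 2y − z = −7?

3

n = (−2, 2, −1); n·P − (-7) = -9; |n| = 3; distance = 9/3 = 3.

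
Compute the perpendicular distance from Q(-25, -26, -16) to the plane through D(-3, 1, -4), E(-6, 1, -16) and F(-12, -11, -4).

5/√26

DE = (-3, 0, -12) and DF = (-9, -12, 0), so a normal is n = DE × DF = (-144, 108, 36).
Then n·(-25, -26, -16) - 396 = -180.
|n| = √(20736 + 11664 + 1296) = 36√26, so the distance is |-180|/(36√26) = 5/√26.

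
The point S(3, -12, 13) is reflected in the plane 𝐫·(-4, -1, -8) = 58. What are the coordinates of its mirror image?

(-13, -16, -19)

With n = (-4, -1, -8), the signed offset is (n·S − 58)/|n|² = -162/81 = -2.
S' = S − 2t·n = (3, -12, 13) − (-4)·(-4, -1, -8) = (-13, -16, -19).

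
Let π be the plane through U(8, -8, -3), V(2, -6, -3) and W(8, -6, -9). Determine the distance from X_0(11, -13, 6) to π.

3/√11

UV = (-6, 2, 0) and UW = (0, 2, -6), so a normal is n = UV × UW = (-12, -36, -12).
d = |(-12)·11 + (-36)·(-13) + (-12)·6 − 228| / √(144 + 1296 + 144) = |36| / (12√11) = 3√11/11.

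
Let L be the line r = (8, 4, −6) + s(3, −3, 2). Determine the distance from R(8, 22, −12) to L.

9√2

Direction vector d = (3, −3, 2).
AP = (0, 18, −6), and AP × d = (18, −18, −54).
|AP × d|² = 3564 and |d|² = 22, so the distance is √(3564/22) = √162 = 9√2.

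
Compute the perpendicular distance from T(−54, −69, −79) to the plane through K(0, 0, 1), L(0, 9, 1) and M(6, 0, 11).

15√34/17

KL = (0, 9, 0) and KM = (6, 0, 10), so a normal is n = KL × KM = (90, 0, −54).
d = |90·(-54) + (-54)·(-79) − (-54)| / √(8100 + 0 + 2916) = |-540| / (18√34) = 30/√34.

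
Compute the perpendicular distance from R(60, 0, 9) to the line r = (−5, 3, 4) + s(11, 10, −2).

Direction vector d = (11, 10, −2).
AP = (65, −3, 5); AP·d = 675, |AP|² = 4259, |d|² = 225.
distance² = |AP|² − (AP·d)²/|d|² = 4259 − 455625/225 = 2234, so the distance is √2234.

√2234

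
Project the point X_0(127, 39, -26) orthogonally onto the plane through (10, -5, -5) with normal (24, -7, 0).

The perpendicular from X_0 has direction n = (24, -7, 0): r = (127, 39, -26) + λ(24, -7, 0).
Substitute into the plane: n·(X_0 + λn) = 275 gives 2775 + 625λ = 275, so λ = -4.
Foot = (127, 39, -26) + (-4)·(24, -7, 0) = (31, 67, -26).

(31, 67, -26)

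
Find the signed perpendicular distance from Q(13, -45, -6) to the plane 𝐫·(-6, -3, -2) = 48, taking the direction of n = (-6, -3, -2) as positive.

n·Q − 48 = 21.
|n| = 7, so the signed distance is 21/7 = 3.

3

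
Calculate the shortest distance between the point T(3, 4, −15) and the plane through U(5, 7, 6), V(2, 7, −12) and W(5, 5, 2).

3/√41

UV = (−3, 0, −18) and UW = (0, −2, −4), so a normal is n = UV × UW = (−36, −12, 6).
d = |(-36)·3 + (-12)·4 + 6·(-15) − (-228)| / √(1296 + 144 + 36) = |-18| / (6√41) = 3√41/41.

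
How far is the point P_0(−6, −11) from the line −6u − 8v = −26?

d = |(-6)·(-6) + (-8)·(-11) − (-26)| / √(36 + 64) = |150|/10 = 15.

15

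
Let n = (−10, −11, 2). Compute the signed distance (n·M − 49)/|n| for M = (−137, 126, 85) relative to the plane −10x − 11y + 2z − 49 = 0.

n·M − 49 = 105.
|n| = 15, so the signed distance is 105/15 = 7.

7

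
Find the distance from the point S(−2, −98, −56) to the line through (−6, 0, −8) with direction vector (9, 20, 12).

Direction vector d = (9, 20, 12).
AP = (4, −98, −48), and AP × d = (−216, −480, 962).
|AP × d|² = 1202500 and |d|² = 625, so the distance is √(1202500/625) = √1924 = 2√481.

2√481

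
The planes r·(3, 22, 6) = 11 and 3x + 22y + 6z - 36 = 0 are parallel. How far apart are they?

25/23

Both planes have normal n = (3, 22, 6), |n| = 23. Any point on the first plane is at distance |36 − 11|/|n| = 25/23 from the second.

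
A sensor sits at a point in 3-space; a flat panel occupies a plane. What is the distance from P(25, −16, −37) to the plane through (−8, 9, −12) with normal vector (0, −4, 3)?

5

The plane has equation n·(r − (−8, 9, −12)) = 0, i.e. n·r = -72.
d = |(-4)·(-16) + 3·(-37) − (-72)| / √(0 + 16 + 9) = |25| / 5 = 5.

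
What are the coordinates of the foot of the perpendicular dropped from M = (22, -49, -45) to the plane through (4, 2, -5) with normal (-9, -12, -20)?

The perpendicular from M has direction n = (-9, -12, -20): r = (22, -49, -45) + μ(-9, -12, -20).
Substitute into the plane: n·(M + μn) = 40 gives 1290 + 625μ = 40, so μ = -2.
Foot = (22, -49, -45) + (-2)·(-9, -12, -20) = (40, -25, -5).

(40, -25, -5)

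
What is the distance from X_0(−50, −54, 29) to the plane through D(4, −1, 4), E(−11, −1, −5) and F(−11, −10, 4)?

DE = (−15, 0, −9) and DF = (−15, −9, 0), so a normal is n = DE × DF = (−81, 135, 135).
Then n·(−50, −54, 29) − 81 = 594.
|n| = √(6561 + 18225 + 18225) = 27√59, so the distance is |594|/(27√59) = 22/√59.

22/√59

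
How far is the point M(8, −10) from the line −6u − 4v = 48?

The normal to the line is n = (−6, −4) with |n| = 2√13.
|n·M − 48| = |-8 − 48| = 56, so the distance is 56/(2√13) = 28√13/13.

28/√13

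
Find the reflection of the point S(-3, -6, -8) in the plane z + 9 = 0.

n = (0, 0, 1), |n|² = 1, n·S − (-9) = 1, so t = 1/1 = 1.
Foot F = S − 1·n = (-3, -6, -9); the reflection is 2F − S = (-3, -6, -10).

(-3, -6, -10)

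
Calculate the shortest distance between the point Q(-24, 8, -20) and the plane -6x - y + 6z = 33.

Normal vector n = (-6, -1, 6), and n·(-24, 8, -20) - 33 = -17.
|n| = √(36 + 1 + 36) = √73, so the distance is |-17|/√73 = 17/√73.

17√73/73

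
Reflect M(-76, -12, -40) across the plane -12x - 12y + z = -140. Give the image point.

n = (-12, -12, 1), |n|² = 289, n·M − (-140) = 1156, so t = 1156/289 = 4.
Foot F = M − 4·n = (-28, 36, -44); the reflection is 2F − M = (20, 84, -48).

(20, 84, -48)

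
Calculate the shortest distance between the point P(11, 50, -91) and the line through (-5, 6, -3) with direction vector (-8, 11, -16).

24√5

Direction vector d = (-8, 11, -16).
AP = (16, 44, -88), and AP × d = (264, 960, 528).
|AP × d|² = 1270080 and |d|² = 441, so the distance is √(1270080/441) = √2880 = 24√5.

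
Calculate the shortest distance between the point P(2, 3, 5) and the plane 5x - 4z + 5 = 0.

5√41/41

Normal vector n = (5, 0, -4), and n·(2, 3, 5) - (-5) = -5.
|n| = √(25 + 0 + 16) = √41, so the distance is |-5|/√41 = 5/√41.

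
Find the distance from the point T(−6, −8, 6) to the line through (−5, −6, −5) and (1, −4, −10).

√61

A direction vector is d = (6, 2, −5).
AP = (−1, −2, 11); AP·d = -65, |AP|² = 126, |d|² = 65.
distance² = |AP|² − (AP·d)²/|d|² = 126 − 4225/65 = 61, so the distance is √61.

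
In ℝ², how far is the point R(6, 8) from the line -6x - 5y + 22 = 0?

54/√61

The normal to the line is n = (-6, -5) with |n| = √61.
|n·R − (-22)| = |-76 − (-22)| = 54, so the distance is 54/√61 = 54√61/61.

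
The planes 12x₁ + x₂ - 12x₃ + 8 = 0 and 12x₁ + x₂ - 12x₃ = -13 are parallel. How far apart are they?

5/17

Both planes have normal n = (12, 1, -12), |n| = 17. Any point on the first plane is at distance |(-13) − (-8)|/|n| = 5/17 from the second.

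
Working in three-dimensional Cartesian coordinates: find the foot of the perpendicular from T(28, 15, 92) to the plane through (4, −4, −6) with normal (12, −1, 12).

The perpendicular from T has direction n = (12, −1, 12): r = (28, 15, 92) + λ(12, −1, 12).
Substitute into the plane: n·(T + λn) = -20 gives 1425 + 289λ = -20, so λ = -5.
Foot = (28, 15, 92) + (-5)·(12, −1, 12) = (−32, 20, 32).

(-32, 20, 32)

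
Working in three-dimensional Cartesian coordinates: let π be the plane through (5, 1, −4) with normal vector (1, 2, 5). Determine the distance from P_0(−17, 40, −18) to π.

The plane has equation n·(r − (5, 1, −4)) = 0, i.e. n·r = -13.
d = |1·(-17) + 2·40 + 5·(-18) − (-13)| / √(1 + 4 + 25) = |-14| / √30 = 7√30/15.

7√30/15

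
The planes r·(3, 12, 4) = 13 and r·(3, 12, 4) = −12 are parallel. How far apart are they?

25/13

With common normal n = (3, 12, 4) (|n| = 13), the distance is |13 − (-12)|/|n| = 25/13.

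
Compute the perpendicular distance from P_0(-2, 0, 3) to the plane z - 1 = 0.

2

n = (0, 0, 1); n·P − 1 = 2; |n| = 1; distance = 2/1 = 2.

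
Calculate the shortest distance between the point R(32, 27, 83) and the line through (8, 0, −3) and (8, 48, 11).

A direction vector is d = (0, 48, 14).
AP = (24, 27, 86); AP·d = 2500, |AP|² = 8701, |d|² = 2500.
distance² = |AP|² − (AP·d)²/|d|² = 8701 − 6250000/2500 = 6201, so the distance is 3√689.

3√689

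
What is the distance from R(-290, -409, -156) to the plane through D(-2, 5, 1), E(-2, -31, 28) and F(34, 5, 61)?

6

DE = (0, -36, 27) and DF = (36, 0, 60), so a normal is n = DE × DF = (-2160, 972, 1296).
n = (-2160, 972, 1296); n·P − 10476 = 16200; |n| = 2700; distance = 16200/2700 = 6.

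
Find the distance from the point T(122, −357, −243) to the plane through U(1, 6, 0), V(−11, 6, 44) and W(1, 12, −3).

5

UV = (−12, 0, 44) and UW = (0, 6, −3), so a normal is n = UV × UW = (−264, −36, −72).
Then n·(122, −357, −243) − (−480) = −1380.
|n| = √(69696 + 1296 + 5184) = 276, so the distance is |-1380|/276 = 5.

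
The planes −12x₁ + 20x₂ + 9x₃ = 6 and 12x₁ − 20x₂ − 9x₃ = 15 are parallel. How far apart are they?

21/25

Divide the second equation by -1 to match normals: −12x₁ + 20x₂ + 9x₃ = -15.
With common normal n = (−12, 20, 9) (|n| = 25), the distance is |6 − (-15)|/|n| = 21/25.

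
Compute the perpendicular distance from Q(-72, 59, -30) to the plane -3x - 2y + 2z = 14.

24√17/17

Normal vector n = (-3, -2, 2), and n·(-72, 59, -30) - 14 = 24.
|n| = √(9 + 4 + 4) = √17, so the distance is |24|/√17 = 24/√17.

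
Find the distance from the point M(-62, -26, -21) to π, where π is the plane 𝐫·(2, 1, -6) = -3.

n = (2, 1, -6); n·P − (-3) = -21; |n| = √41; distance = 21/√41 = 21√41/41.

21/√41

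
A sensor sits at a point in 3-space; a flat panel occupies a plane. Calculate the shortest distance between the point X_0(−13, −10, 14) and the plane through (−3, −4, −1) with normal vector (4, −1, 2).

4/√21

The plane has equation n·(r − (−3, −4, −1)) = 0, i.e. n·r = -10.
n = (4, −1, 2); n·P − (-10) = -4; |n| = √21; distance = 4/√21.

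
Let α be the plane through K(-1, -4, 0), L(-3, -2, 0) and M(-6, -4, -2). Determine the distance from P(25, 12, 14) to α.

KL = (-2, 2, 0) and KM = (-5, 0, -2), so a normal is n = KL × KM = (-4, -4, 10).
d = |(-4)·25 + (-4)·12 + 10·14 − 20| / √(16 + 16 + 100) = |-28| / (2√33) = 14√33/33.

14/√33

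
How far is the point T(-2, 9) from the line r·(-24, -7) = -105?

18/5

d = |(-24)·(-2) + (-7)·9 − (-105)| / √(576 + 49) = |90|/25 = 18/5.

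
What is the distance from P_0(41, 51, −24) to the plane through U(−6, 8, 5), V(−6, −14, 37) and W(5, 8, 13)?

1/3

UV = (0, −22, 32) and UW = (11, 0, 8), so a normal is n = UV × UW = (−176, 352, 242).
d = |(-176)·41 + 352·51 + 242·(-24) − 5082| / √(30976 + 123904 + 58564) = |-154| / 462 = 1/3.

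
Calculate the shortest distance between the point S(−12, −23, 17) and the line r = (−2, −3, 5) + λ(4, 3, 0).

Direction vector d = (4, 3, 0).
AP = (−10, −20, 12); AP·d = -100, |AP|² = 644, |d|² = 25.
distance² = |AP|² − (AP·d)²/|d|² = 644 − 10000/25 = 244, so the distance is 2√61.

2√61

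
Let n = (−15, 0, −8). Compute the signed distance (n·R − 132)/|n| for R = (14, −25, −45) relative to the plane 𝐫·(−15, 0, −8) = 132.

18/17

n·R − 132 = 18.
|n| = 17, so the signed distance is 18/17.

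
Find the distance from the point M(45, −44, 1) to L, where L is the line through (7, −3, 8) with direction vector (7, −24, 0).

Direction vector d = (7, −24, 0).
AP = (38, −41, −7), and AP × d = (−168, −49, −625).
|AP × d|² = 421250 and |d|² = 625, so the distance is √(421250/625) = √674.

√674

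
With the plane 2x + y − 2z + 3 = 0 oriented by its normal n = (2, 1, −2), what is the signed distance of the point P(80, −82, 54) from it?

-9

n·P − (-3) = -27.
|n| = 3, so the signed distance is -27/3 = -9.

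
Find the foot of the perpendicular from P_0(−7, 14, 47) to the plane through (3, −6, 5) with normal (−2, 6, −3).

(-45/7, 86/7, 335/7)

The perpendicular from P_0 has direction n = (−2, 6, −3): r = (−7, 14, 47) + t(−2, 6, −3).
Substitute into the plane: n·(P_0 + tn) = -57 gives -43 + 49t = -57, so t = -2/7.
Foot = (−7, 14, 47) + (-2/7)·(−2, 6, −3) = (−45/7, 86/7, 335/7).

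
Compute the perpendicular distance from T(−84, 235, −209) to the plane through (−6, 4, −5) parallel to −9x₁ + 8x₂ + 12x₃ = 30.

Parallel planes share the normal n = (−9, 8, 12); since (−6, 4, −5) lies on the plane, its equation is −9x₁ + 8x₂ + 12x₃ = 26.
n = (−9, 8, 12); n·P − 26 = 102; |n| = 17; distance = 102/17 = 6.

6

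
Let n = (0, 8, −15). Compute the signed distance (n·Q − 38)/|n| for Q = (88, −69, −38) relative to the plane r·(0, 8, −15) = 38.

n·Q − 38 = -20.
|n| = 17, so the signed distance is -20/17.

-20/17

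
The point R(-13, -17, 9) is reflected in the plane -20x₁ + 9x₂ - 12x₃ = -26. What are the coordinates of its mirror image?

(-57/5, -443/25, 249/25)

With n = (-20, 9, -12), the signed offset is (n·R − (-26))/|n|² = 25/625 = 1/25.
R' = R − 2t·n = (-13, -17, 9) − (2/25)·(-20, 9, -12) = (-57/5, -443/25, 249/25).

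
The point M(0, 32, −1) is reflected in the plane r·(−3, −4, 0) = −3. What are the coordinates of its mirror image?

(-30, -8, -1)

n = (−3, −4, 0), |n|² = 25, n·M − (-3) = -125, so t = -125/25 = -5.
Foot F = M − (-5)·n = (−15, 12, −1); the reflection is 2F − M = (−30, −8, −1).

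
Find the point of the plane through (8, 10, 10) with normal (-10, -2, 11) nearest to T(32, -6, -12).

(12, -10, 10)

n = (-10, -2, 11), |n|² = 225, and n·T − 10 = -450.
t = -450/225 = -2, so the foot is T − t·n = (32, -6, -12) − (-2)·(-10, -2, 11) = (12, -10, 10).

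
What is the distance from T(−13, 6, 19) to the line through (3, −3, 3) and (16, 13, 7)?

A direction vector is d = (13, 16, 4).
AP = (−16, 9, 16), and AP × d = (−220, 272, −373).
|AP × d|² = 261513 and |d|² = 441, so the distance is √(261513/441) = √593.

√593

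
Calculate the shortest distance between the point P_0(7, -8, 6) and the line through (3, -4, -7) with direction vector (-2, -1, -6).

√37

Direction vector d = (-2, -1, -6).
AP = (4, -4, 13), and AP × d = (37, -2, -12).
|AP × d|² = 1517 and |d|² = 41, so the distance is √(1517/41) = √37.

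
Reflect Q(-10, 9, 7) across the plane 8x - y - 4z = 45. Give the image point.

(22, 5, -9)

n = (8, -1, -4), |n|² = 81, n·Q − 45 = -162, so t = -162/81 = -2.
Foot F = Q − (-2)·n = (6, 7, -1); the reflection is 2F − Q = (22, 5, -9).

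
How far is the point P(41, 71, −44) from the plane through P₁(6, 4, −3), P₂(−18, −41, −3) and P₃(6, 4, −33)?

11/17

P₁P₂ = (−24, −45, 0) and P₁P₃ = (0, 0, −30), so a normal is n = P₁P₂ × P₁P₃ = (1350, −720, 0).
n = (1350, −720, 0); n·P − 5220 = -990; |n| = 1530; distance = 990/1530 = 11/17.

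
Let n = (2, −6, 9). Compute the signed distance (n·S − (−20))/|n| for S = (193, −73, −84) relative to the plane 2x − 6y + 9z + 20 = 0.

8

n·S − (-20) = 88.
|n| = 11, so the signed distance is 88/11 = 8.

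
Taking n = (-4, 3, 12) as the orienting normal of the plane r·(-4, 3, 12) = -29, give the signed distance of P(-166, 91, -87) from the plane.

n·P − (-29) = -78.
|n| = 13, so the signed distance is -78/13 = -6.

-6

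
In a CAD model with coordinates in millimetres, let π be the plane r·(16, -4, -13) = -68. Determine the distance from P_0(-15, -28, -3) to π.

1

Normal vector n = (16, -4, -13), and n·(-15, -28, -3) - (-68) = -21.
|n| = √(256 + 16 + 169) = 21, so the distance is |-21|/21 = 1.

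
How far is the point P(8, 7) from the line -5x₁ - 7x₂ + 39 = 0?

The normal to the line is n = (-5, -7) with |n| = √74.
|n·P − (-39)| = |-89 − (-39)| = 50, so the distance is 50/√74.

25√74/37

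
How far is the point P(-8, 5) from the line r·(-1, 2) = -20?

The normal to the line is n = (-1, 2) with |n| = √5.
|n·P − (-20)| = |18 − (-20)| = 38, so the distance is 38/√5 = 38√5/5.

38√5/5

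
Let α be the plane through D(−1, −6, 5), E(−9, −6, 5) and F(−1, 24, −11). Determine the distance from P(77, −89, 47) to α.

DE = (−8, 0, 0) and DF = (0, 30, −16), so a normal is n = DE × DF = (0, −128, −240).
Then n·(77, −89, 47) − (−432) = 544.
|n| = √(0 + 16384 + 57600) = 272, so the distance is |544|/272 = 2.

2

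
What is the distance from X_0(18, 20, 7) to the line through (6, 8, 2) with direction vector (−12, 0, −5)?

Direction vector d = (−12, 0, −5).
AP = (12, 12, 5); AP·d = -169, |AP|² = 313, |d|² = 169.
distance² = |AP|² − (AP·d)²/|d|² = 313 − 28561/169 = 144, so the distance is 12.

12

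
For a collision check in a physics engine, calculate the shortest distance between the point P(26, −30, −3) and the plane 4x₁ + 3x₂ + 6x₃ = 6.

n = (4, 3, 6); n·P − 6 = -10; |n| = √61; distance = 10/√61.

10/√61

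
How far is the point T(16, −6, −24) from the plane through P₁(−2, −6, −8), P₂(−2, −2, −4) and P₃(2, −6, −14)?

P₁P₂ = (0, 4, 4) and P₁P₃ = (4, 0, −6), so a normal is n = P₁P₂ × P₁P₃ = (−24, 16, −16).
n = (−24, 16, −16); n·P − 80 = -176; |n| = 8√17; distance = 176/(8√17) = 22√17/17.

22√17/17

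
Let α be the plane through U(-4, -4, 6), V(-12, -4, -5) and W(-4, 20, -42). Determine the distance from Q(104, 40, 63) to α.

UV = (-8, 0, -11) and UW = (0, 24, -48), so a normal is n = UV × UW = (264, -384, -192).
d = |264·104 + (-384)·40 + (-192)·63 − (-672)| / √(69696 + 147456 + 36864) = |672| / 504 = 4/3.

4/3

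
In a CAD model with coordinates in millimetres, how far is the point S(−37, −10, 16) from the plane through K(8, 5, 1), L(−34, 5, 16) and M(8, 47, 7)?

1

KL = (−42, 0, 15) and KM = (0, 42, 6), so a normal is n = KL × KM = (−630, 252, −1764).
Then n·(−37, −10, 16) − (−5544) = −1890.
|n| = √(396900 + 63504 + 3111696) = 1890, so the distance is |-1890|/1890 = 1.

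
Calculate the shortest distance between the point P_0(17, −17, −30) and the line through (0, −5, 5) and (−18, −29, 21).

A direction vector is d = (−18, −24, 16).
AP = (17, −12, −35), and AP × d = (−1032, 358, −624).
|AP × d|² = 1582564 and |d|² = 1156, so the distance is √(1582564/1156) = √1369 = 37.

37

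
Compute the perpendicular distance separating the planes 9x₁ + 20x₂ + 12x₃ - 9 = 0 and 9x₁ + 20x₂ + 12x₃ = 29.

Both planes have normal n = (9, 20, 12), |n| = 25. Any point on the first plane is at distance |29 − 9|/|n| = 20/25 = 4/5 from the second.

4/5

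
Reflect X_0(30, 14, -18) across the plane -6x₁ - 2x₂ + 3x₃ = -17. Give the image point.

With n = (-6, -2, 3), the signed offset is (n·X_0 − (-17))/|n|² = -245/49 = -5.
X_0' = X_0 − 2t·n = (30, 14, -18) − (-10)·(-6, -2, 3) = (-30, -6, 12).

(-30, -6, 12)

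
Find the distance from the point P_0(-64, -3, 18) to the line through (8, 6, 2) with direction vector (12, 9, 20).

12√34

Direction vector d = (12, 9, 20).
AP = (-72, -9, 16); AP·d = -625, |AP|² = 5521, |d|² = 625.
distance² = |AP|² − (AP·d)²/|d|² = 5521 − 390625/625 = 4896, so the distance is 12√34.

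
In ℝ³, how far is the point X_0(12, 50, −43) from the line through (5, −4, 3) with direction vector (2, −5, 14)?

Direction vector d = (2, −5, 14).
AP = (7, 54, −46); AP·d = -900, |AP|² = 5081, |d|² = 225.
distance² = |AP|² − (AP·d)²/|d|² = 5081 − 810000/225 = 1481, so the distance is √1481.

√1481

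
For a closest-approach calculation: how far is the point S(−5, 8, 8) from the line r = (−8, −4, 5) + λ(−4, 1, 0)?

Direction vector d = (−4, 1, 0).
AP = (3, 12, 3), and AP × d = (−3, −12, 51).
|AP × d|² = 2754 and |d|² = 17, so the distance is √(2754/17) = √162 = 9√2.

9√2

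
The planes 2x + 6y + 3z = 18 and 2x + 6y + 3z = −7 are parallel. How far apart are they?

25/7

Both planes have normal n = (2, 6, 3), |n| = 7. Any point on the first plane is at distance |(-7) − 18|/|n| = 25/7 from the second.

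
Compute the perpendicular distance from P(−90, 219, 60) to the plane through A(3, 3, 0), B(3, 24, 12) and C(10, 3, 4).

AB = (0, 21, 12) and AC = (7, 0, 4), so a normal is n = AB × AC = (84, 84, −147).
n = (84, 84, −147); n·P − 504 = 1512; |n| = 189; distance = 1512/189 = 8.

8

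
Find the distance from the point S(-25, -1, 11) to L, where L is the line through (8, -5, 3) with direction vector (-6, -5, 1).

√611

Direction vector d = (-6, -5, 1).
AP = (-33, 4, 8); AP·d = 186, |AP|² = 1169, |d|² = 62.
distance² = |AP|² − (AP·d)²/|d|² = 1169 − 34596/62 = 611, so the distance is √611.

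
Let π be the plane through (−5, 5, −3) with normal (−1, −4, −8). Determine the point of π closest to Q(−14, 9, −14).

n = (−1, −4, −8), |n|² = 81, and n·Q − 9 = 81.
t = 81/81 = 1, so the foot is Q − t·n = (−14, 9, −14) − 1·(−1, −4, −8) = (−13, 13, −6).

(-13, 13, -6)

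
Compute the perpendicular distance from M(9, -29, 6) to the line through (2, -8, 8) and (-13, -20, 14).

√449

A direction vector is d = (-15, -12, 6).
AP = (7, -21, -2); AP·d = 135, |AP|² = 494, |d|² = 405.
distance² = |AP|² − (AP·d)²/|d|² = 494 − 18225/405 = 449, so the distance is √449.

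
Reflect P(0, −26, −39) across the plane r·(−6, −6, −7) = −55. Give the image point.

With n = (−6, −6, −7), the signed offset is (n·P − (-55))/|n|² = 484/121 = 4.
P' = P − 2t·n = (0, −26, −39) − 8·(−6, −6, −7) = (48, 22, 17).

(48, 22, 17)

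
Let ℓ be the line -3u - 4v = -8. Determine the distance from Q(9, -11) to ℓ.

d = |(-3)·9 + (-4)·(-11) − (-8)| / √(9 + 16) = |25|/5 = 5.

5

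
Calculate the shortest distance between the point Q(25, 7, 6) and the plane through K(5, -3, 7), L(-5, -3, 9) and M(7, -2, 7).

√30/6

KL = (-10, 0, 2) and KM = (2, 1, 0), so a normal is n = KL × KM = (-2, 4, -10).
n = (-2, 4, -10); n·P − (-92) = 10; |n| = 2√30; distance = 10/(2√30) = √30/6.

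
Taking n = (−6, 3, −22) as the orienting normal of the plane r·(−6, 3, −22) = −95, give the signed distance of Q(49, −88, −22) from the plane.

21/23

n·Q − (-95) = 21.
|n| = 23, so the signed distance is 21/23.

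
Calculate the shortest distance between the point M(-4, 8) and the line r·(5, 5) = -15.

The normal to the line is n = (5, 5) with |n| = 5√2.
|n·M − (-15)| = |20 − (-15)| = 35, so the distance is 35/(5√2) = 7/√2.

7/√2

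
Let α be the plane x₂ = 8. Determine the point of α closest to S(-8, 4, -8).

(-8, 8, -8)

n = (0, 1, 0), |n|² = 1, and n·S − 8 = -4.
t = -4/1 = -4, so the foot is S − t·n = (-8, 4, -8) − (-4)·(0, 1, 0) = (-8, 8, -8).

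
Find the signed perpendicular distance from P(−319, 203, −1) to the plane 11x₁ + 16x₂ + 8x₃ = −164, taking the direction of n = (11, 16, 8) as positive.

-5

n·P − (-164) = -105.
|n| = 21, so the signed distance is -105/21 = -5.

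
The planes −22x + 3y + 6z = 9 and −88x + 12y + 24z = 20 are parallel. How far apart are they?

Divide the second equation by 4 to match normals: −22x + 3y + 6z = 5.
With common normal n = (−22, 3, 6) (|n| = 23), the distance is |9 − 5|/|n| = 4/23.

4/23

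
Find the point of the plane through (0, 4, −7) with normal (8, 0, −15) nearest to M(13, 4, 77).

(45, 4, 17)

n = (8, 0, −15), |n|² = 289, and n·M − 105 = -1156.
t = -1156/289 = -4, so the foot is M − t·n = (13, 4, 77) − (-4)·(8, 0, −15) = (45, 4, 17).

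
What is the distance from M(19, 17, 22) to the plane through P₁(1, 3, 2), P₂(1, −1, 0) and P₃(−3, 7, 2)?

P₁P₂ = (0, −4, −2) and P₁P₃ = (−4, 4, 0), so a normal is n = P₁P₂ × P₁P₃ = (8, 8, −16).
Then n·(19, 17, 22) − 0 = −64.
|n| = √(64 + 64 + 256) = 8√6, so the distance is |-64|/(8√6) = 4√6/3.

4√6/3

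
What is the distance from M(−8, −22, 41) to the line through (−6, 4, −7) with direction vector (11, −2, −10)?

Direction vector d = (11, −2, −10).
AP = (−2, −26, 48); AP·d = -450, |AP|² = 2984, |d|² = 225.
distance² = |AP|² − (AP·d)²/|d|² = 2984 − 202500/225 = 2084, so the distance is 2√521.

2√521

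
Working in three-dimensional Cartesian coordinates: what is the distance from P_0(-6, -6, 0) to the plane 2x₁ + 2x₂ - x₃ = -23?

1/3

Normal vector n = (2, 2, -1), and n·(-6, -6, 0) - (-23) = -1.
|n| = √(4 + 4 + 1) = 3, so the distance is |-1|/3 = 1/3.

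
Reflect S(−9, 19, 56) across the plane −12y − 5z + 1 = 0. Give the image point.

n = (0, −12, −5), |n|² = 169, n·S − (-1) = -507, so t = -507/169 = -3.
Foot F = S − (-3)·n = (−9, −17, 41); the reflection is 2F − S = (−9, −53, 26).

(-9, -53, 26)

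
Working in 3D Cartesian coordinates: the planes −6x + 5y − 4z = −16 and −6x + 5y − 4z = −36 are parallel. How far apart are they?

20√77/77

With common normal n = (−6, 5, −4) (|n| = √77), the distance is |(-16) − (-36)|/|n| = 20/√77.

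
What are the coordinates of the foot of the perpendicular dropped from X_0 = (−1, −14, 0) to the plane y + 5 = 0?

n = (0, 1, 0), |n|² = 1, and n·X_0 − (-5) = -9.
t = -9/1 = -9, so the foot is X_0 − t·n = (−1, −14, 0) − (-9)·(0, 1, 0) = (−1, −5, 0).

(-1, -5, 0)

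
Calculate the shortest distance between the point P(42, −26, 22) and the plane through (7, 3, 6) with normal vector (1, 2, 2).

3

The plane has equation n·(r − (7, 3, 6)) = 0, i.e. n·r = 25.
Then n·(42, −26, 22) − 25 = 9.
|n| = √(1 + 4 + 4) = 3, so the distance is |9|/3 = 3.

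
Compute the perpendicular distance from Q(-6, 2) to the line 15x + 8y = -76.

d = |15·(-6) + 8·2 − (-76)| / √(225 + 64) = |2|/17 = 2/17.

2/17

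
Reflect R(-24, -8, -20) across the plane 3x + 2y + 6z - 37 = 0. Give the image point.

With n = (3, 2, 6), the signed offset is (n·R − 37)/|n|² = -245/49 = -5.
R' = R − 2t·n = (-24, -8, -20) − (-10)·(3, 2, 6) = (6, 12, 40).

(6, 12, 40)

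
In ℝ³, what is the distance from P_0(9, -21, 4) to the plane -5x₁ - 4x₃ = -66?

Normal vector n = (-5, 0, -4), and n·(9, -21, 4) - (-66) = 5.
|n| = √(25 + 0 + 16) = √41, so the distance is |5|/√41 = 5√41/41.

5/√41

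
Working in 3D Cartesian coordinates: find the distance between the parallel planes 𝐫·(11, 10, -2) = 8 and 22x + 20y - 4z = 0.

8/15

Divide the second equation by 2 to match normals: 11x + 10y - 2z = 0.
Both planes have normal n = (11, 10, -2), |n| = 15. Any point on the first plane is at distance |0 − 8|/|n| = 8/15 from the second.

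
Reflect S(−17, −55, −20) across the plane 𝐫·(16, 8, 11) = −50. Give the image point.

(47, -23, 24)

With n = (16, 8, 11), the signed offset is (n·S − (-50))/|n|² = -882/441 = -2.
S' = S − 2t·n = (−17, −55, −20) − (-4)·(16, 8, 11) = (47, −23, 24).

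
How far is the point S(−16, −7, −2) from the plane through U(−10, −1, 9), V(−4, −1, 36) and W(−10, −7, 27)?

UV = (6, 0, 27) and UW = (0, −6, 18), so a normal is n = UV × UW = (162, −108, −36).
Then n·(−16, −7, −2) − (−1836) = 72.
|n| = √(26244 + 11664 + 1296) = 198, so the distance is |72|/198 = 4/11.

4/11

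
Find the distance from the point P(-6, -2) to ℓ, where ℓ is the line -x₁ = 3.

3

d = |(-1)·(-6) + 0·(-2) − 3| / √(1 + 0) = |3|/1 = 3.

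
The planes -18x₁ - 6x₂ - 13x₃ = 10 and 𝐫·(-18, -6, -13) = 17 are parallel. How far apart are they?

With common normal n = (-18, -6, -13) (|n| = 23), the distance is |10 − 17|/|n| = 7/23.

7/23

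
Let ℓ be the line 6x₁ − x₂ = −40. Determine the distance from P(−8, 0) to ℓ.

The normal to the line is n = (6, −1) with |n| = √37.
|n·P − (-40)| = |-48 − (-40)| = 8, so the distance is 8/√37 = 8√37/37.

8/√37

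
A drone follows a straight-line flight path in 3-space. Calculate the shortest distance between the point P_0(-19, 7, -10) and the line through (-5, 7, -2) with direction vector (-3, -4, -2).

12

Direction vector d = (-3, -4, -2).
AP = (-14, 0, -8); AP·d = 58, |AP|² = 260, |d|² = 29.
distance² = |AP|² − (AP·d)²/|d|² = 260 − 3364/29 = 144, so the distance is 12.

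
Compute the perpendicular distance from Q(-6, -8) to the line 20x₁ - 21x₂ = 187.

139/29

The normal to the line is n = (20, -21) with |n| = 29.
|n·Q − 187| = |48 − 187| = 139, so the distance is 139/29.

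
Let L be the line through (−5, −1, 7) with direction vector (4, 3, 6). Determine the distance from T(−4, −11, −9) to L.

√113

Direction vector d = (4, 3, 6).
AP = (1, −10, −16); AP·d = -122, |AP|² = 357, |d|² = 61.
distance² = |AP|² − (AP·d)²/|d|² = 357 − 14884/61 = 113, so the distance is √113.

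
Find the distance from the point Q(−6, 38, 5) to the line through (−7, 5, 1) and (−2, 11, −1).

√521

A direction vector is d = (5, 6, −2).
AP = (1, 33, 4); AP·d = 195, |AP|² = 1106, |d|² = 65.
distance² = |AP|² − (AP·d)²/|d|² = 1106 − 38025/65 = 521, so the distance is √521.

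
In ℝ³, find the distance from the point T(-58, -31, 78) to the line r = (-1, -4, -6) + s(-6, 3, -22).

3√697

Direction vector d = (-6, 3, -22).
AP = (-57, -27, 84), and AP × d = (342, -1758, -333).
|AP × d|² = 3318417 and |d|² = 529, so the distance is √(3318417/529) = √6273 = 3√697.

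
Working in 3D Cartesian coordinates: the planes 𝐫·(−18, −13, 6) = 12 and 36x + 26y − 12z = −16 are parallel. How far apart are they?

4/23

Divide the second equation by -2 to match normals: −18x − 13y + 6z = 8.
With common normal n = (−18, −13, 6) (|n| = 23), the distance is |12 − 8|/|n| = 4/23.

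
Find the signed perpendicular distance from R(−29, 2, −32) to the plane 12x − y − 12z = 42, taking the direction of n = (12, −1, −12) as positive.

n·R − 42 = -8.
|n| = 17, so the signed distance is -8/17.

-8/17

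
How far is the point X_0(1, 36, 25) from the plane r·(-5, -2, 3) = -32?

15√38/19

d = |(-5)·1 + (-2)·36 + 3·25 − (-32)| / √(25 + 4 + 9) = |30| / √38 = 15√38/19.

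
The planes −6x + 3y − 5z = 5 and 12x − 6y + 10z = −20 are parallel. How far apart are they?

Divide the second equation by -2 to match normals: −6x + 3y − 5z = 10.
With common normal n = (−6, 3, −5) (|n| = √70), the distance is |5 − 10|/|n| = 5/√70.

5/√70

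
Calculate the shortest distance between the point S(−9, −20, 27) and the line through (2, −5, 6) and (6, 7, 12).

3√82

A direction vector is d = (4, 12, 6).
AP = (−11, −15, 21); AP·d = -98, |AP|² = 787, |d|² = 196.
distance² = |AP|² − (AP·d)²/|d|² = 787 − 9604/196 = 738, so the distance is 3√82.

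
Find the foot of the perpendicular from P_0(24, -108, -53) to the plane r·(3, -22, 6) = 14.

n = (3, -22, 6), |n|² = 529, and n·P_0 − 14 = 2116.
t = 2116/529 = 4, so the foot is P_0 − t·n = (24, -108, -53) − 4·(3, -22, 6) = (12, -20, -77).

(12, -20, -77)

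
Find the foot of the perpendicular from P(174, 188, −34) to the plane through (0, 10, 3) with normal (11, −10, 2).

n = (11, −10, 2), |n|² = 225, and n·P − (-94) = 60.
t = 60/225 = 4/15, so the foot is P − t·n = (174, 188, −34) − (4/15)·(11, −10, 2) = (2566/15, 572/3, −518/15).

(2566/15, 572/3, -518/15)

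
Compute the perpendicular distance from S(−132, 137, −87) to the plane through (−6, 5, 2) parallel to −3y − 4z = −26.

8

Parallel planes share the normal n = (0, −3, −4); since (−6, 5, 2) lies on the plane, its equation is −3y − 4z = -23.
Then n·(−132, 137, −87) − (−23) = −40.
|n| = √(0 + 9 + 16) = 5, so the distance is |-40|/5 = 8.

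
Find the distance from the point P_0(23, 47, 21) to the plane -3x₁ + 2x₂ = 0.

Normal vector n = (-3, 2, 0), and n·(23, 47, 21) - 0 = 25.
|n| = √(9 + 4 + 0) = √13, so the distance is |25|/√13 = 25/√13.

25√13/13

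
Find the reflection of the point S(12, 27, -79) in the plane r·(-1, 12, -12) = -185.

n = (-1, 12, -12), |n|² = 289, n·S − (-185) = 1445, so t = 1445/289 = 5.
Foot F = S − 5·n = (17, -33, -19); the reflection is 2F − S = (22, -93, 41).

(22, -93, 41)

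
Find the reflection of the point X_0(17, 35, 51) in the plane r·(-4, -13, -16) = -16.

(-7, -43, -45)

With n = (-4, -13, -16), the signed offset is (n·X_0 − (-16))/|n|² = -1323/441 = -3.
X_0' = X_0 − 2t·n = (17, 35, 51) − (-6)·(-4, -13, -16) = (-7, -43, -45).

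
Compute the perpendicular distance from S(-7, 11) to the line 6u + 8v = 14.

d = |6·(-7) + 8·11 − 14| / √(36 + 64) = |32|/10 = 16/5.

16/5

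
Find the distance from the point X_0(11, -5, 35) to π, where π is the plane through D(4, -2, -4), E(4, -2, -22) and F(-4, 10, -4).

15√13/13

DE = (0, 0, -18) and DF = (-8, 12, 0), so a normal is n = DE × DF = (216, 144, 0).
n = (216, 144, 0); n·P − 576 = 1080; |n| = 72√13; distance = 1080/(72√13) = 15/√13.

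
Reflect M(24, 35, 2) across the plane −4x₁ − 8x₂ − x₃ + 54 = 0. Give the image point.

(-8, -29, -6)

With n = (−4, −8, −1), the signed offset is (n·M − (-54))/|n|² = -324/81 = -4.
M' = M − 2t·n = (24, 35, 2) − (-8)·(−4, −8, −1) = (−8, −29, −6).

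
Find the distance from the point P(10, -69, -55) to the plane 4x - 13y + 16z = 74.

Normal vector n = (4, -13, 16), and n·(10, -69, -55) - 74 = -17.
|n| = √(16 + 169 + 256) = 21, so the distance is |-17|/21 = 17/21.

17/21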